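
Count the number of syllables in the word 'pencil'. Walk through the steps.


Break 'pencil' into syllables: pen-cil -> pen | cil = 2 syllables

2 syllables


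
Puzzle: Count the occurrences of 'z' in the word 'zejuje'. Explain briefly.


Letter 'z' in 'zejuje': found at position(s) 1 = 1 occurrence(s).

1


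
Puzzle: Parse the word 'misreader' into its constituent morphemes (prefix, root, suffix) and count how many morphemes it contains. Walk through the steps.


Step 1: Identify prefix: 'mis' (meaning: wrongly)
Step 2: Identify root: 'read'
Step 3: Identify suffix(es): 'er'
Decomposition: mis- (prefix: wrongly) + read (root) + -er (suffix: one who)
Total morphemes: 3

3 morphemes (mis- (prefix: wrongly) + read (root) + -er (suffix: one who))


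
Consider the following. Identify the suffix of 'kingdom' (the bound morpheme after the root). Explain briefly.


The word 'kingdom' = 'king' (root) + '-dom' (suffix). The suffix is '-dom'.

dom


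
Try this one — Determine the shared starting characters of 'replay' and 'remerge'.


Compare from the start: 2 characters match: 're'. Mismatch at position 3: 'p' vs 'm'.

re


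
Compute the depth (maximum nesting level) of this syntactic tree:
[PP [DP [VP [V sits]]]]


Count bracket nesting levels:
'[' at pos 0: depth = 1
'[' at pos 4: depth = 2
'[' at pos 8: depth = 3
'[' at pos 12: depth = 4
Maximum depth reached: 4

4


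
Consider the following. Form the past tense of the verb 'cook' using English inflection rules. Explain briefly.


Apply rule: Add -ed. 'cook' becomes 'cooked'.

cooked


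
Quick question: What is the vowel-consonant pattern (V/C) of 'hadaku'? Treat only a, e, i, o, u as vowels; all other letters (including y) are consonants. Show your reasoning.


Letter mapping: h = C, a = V, d = C, a = V, k = C, u = V.

CVCVCV


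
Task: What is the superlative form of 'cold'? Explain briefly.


Apply superlative formation (add -est): 'cold' -> 'coldest'.

coldest


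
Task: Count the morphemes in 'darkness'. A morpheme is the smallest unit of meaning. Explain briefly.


Decomposition: dark (root) + -ness (suffix) = 2 morpheme(s)

2 morphemes


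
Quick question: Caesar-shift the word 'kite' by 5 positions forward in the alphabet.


Shift each letter by 5: k -> p, i -> n, t -> y, e -> j. Result: 'pnyj'.

pnyj


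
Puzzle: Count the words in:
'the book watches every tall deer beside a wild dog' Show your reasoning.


Split into words: the | book | watches | every | tall | deer | beside | a | wild | dog = 10 words.

10


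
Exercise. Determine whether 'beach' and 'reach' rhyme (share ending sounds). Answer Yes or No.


Rime (stressed vowel + following sounds) of 'beach': -each = /iːtʃ/
Rime of 'reach': -each = /iːtʃ/
/iːtʃ/ and /iːtʃ/ are the same ending sound, so the words rhyme.

Yes


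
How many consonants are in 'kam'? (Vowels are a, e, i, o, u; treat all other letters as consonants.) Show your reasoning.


Consonants in 'kam': k, m = 2 consonants.

2


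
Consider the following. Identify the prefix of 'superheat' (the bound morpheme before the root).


The word 'superheat' = 'super' (prefix) + 'heat' (root). The prefix is 'super'.

super


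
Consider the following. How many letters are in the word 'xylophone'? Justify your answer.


Spell out 'xylophone' and number each letter: x(1), y(2), l(3), o(4), p(5), h(6), o(7), n(8), e(9). Total: 9 letters.

9


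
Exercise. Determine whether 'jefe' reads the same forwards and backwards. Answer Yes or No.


Forward: 'jefe'
Reversed: 'efej'
They differ.

No


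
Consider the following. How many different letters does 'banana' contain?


Unique letters in 'banana': {a, b, n} = 3 distinct letters.

3


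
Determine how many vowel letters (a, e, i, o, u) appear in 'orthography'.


Vowels in 'orthography': o, o, a = 3 vowels.

3


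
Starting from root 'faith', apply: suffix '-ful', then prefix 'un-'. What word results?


Step 1: Add suffix '-ful' to 'faith' = 'faithful'
Step 2: Add prefix 'un-' to 'faithful' = 'unfaithful'

unfaithful


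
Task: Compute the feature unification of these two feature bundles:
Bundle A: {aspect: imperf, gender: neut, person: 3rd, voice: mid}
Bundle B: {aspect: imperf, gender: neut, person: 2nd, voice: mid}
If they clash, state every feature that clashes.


Compare features:
aspect: A=imperf vs B=imperf -> unified: imperf
gender: A=neut vs B=neut -> unified: neut
person: A=3rd vs B=2nd -> CLASH
voice: A=mid vs B=mid -> unified: mid
Clash detected on feature 'person' (3rd vs 2nd); unification fails.

CLASH on 'person' (3rd vs 2nd)


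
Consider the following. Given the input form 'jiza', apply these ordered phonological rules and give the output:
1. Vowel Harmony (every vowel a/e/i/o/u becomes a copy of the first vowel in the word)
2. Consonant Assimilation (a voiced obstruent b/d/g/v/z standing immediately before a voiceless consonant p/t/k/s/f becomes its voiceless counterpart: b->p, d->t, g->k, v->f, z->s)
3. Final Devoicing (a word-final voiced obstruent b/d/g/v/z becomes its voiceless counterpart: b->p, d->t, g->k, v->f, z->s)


Starting form: 'jiza'
Rule 1: Vowel Harmony: all vowels become 'i' (matching first vowel). 'jiza' -> 'jizi'
Rule 2: Consonant Assimilation: no voiced obstruent (b/d/g/v/z) stands immediately before a voiceless consonant (p/t/k/s/f). No change.
Rule 3: Final Devoicing: the word ends in the vowel 'i', not a consonant. No change.
Final form: 'jizi'

jizi


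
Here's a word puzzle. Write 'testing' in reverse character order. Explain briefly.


Reverse 'testing' character by character: 'gnitset'.

gnitset


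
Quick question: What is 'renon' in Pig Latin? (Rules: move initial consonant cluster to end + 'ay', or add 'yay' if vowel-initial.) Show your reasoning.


'renon': move consonant cluster 'r' to end and add 'ay': 'enonray'.

enonray


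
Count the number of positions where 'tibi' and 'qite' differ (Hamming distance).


Alignment:
Position 1: 't' vs 'q' = DIFFER
Position 2: 'i' vs 'i' = match
Position 3: 'b' vs 't' = DIFFER
Position 4: 'i' vs 'e' = DIFFER
Total differences: 3

3


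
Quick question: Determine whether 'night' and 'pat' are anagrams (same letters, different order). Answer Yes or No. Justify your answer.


Sorted letters of 'night': 'ghint'
Sorted letters of 'pat': 'apt'
They do not match.

No


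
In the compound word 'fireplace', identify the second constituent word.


Split 'fireplace' into 'fire' + 'place'. The second part is 'place'.

place


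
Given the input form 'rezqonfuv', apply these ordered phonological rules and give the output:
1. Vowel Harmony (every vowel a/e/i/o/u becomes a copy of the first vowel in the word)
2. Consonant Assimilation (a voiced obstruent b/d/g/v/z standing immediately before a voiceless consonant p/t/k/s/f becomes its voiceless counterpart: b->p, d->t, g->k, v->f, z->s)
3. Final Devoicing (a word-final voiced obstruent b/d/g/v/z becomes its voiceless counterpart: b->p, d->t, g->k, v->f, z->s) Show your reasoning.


Starting form: 'rezqonfuv'
Rule 1: Vowel Harmony: all vowels become 'e' (matching first vowel). 'rezqonfuv' -> 'rezqenfev'
Rule 2: Consonant Assimilation: no voiced obstruent (b/d/g/v/z) stands immediately before a voiceless consonant (p/t/k/s/f). No change.
Rule 3: Final Devoicing: word-final voiced obstruent 'v' becomes voiceless 'f'. 'rezqenfev' -> 'rezqenfef'
Final form: 'rezqenfef'

rezqenfef


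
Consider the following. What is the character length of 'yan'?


Spell out 'yan' and number each letter: y(1), a(2), n(3). Total: 3 letters.

3


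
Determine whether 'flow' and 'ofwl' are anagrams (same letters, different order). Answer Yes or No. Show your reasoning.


Sorted letters of 'flow': 'flow'
Sorted letters of 'ofwl': 'flow'
They match.

Yes


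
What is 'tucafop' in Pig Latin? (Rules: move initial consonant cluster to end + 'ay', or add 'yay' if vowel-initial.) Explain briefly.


'tucafop': move consonant cluster 't' to end and add 'ay': 'ucafoptay'.

ucafoptay


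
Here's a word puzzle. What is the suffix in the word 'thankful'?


The word 'thankful' = 'thank' (root) + '-ful' (suffix). The suffix is '-ful'.

ful


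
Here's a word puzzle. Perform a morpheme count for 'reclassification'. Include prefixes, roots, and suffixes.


Decomposition: re- (prefix) + class (root) + -ify (suffix) + -ation (suffix) = 4 morpheme(s)

4 morphemes


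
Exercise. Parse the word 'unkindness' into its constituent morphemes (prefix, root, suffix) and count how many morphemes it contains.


Step 1: Identify prefix: 'un' (meaning: not/reverse)
Step 2: Identify root: 'kind'
Step 3: Identify suffix(es): 'ness'
Decomposition: un- (prefix: not/reverse) + kind (root) + -ness (suffix: state of)
Total morphemes: 3

3 morphemes (un- (prefix: not/reverse) + kind (root) + -ness (suffix: state of))


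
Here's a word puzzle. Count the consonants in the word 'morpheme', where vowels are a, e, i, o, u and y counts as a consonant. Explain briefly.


Consonants in 'morpheme': m, r, p, h, m = 5 consonants.

5


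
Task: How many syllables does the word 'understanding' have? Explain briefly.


Break 'understanding' into syllables: un-der-stand-ing -> un | der | stand | ing = 4 syllables

4 syllables


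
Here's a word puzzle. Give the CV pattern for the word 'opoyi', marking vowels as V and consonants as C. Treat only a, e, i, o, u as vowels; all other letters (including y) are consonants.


Letter mapping: o = V, p = C, o = V, y = C, i = V.

VCVCV


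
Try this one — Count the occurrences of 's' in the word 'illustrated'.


Letter 's' in 'illustrated': found at position(s) 5 = 1 occurrence(s).

1


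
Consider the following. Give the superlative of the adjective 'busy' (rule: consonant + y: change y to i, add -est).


Apply superlative formation (consonant + y: change y to i, add -est): 'busy' -> 'busiest'.

busiest


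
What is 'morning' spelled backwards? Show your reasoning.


Reverse 'morning' character by character: 'gninrom'.

gninrom


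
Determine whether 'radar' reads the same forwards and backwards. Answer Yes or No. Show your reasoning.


Forward: 'radar'
Reversed: 'radar'
They are identical.

Yes


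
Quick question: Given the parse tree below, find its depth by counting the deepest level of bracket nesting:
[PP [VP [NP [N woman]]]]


Count bracket nesting levels:
'[' at pos 0: depth = 1
'[' at pos 4: depth = 2
'[' at pos 8: depth = 3
'[' at pos 12: depth = 4
Maximum depth reached: 4

4


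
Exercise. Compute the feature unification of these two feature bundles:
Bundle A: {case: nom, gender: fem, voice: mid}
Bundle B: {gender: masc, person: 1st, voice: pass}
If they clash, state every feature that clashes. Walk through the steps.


Compare features:
case: A=nom vs B=_ -> unified: nom
gender: A=fem vs B=masc -> CLASH
person: A=_ vs B=1st -> unified: 1st
voice: A=mid vs B=pass -> CLASH
Clashes detected on features 'gender' (fem vs masc) and 'voice' (mid vs pass); unification fails.

CLASH on 'gender' (fem vs masc) and 'voice' (mid vs pass)


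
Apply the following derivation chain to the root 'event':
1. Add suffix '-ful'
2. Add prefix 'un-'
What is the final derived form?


Step 1: Add suffix '-ful' to 'event' = 'eventful'
Step 2: Add prefix 'un-' to 'eventful' = 'uneventful'

uneventful


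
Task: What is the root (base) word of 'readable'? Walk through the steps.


Remove suffix '-able' from 'readable' to get root 'read'.

read


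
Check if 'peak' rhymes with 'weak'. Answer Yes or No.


Rime (stressed vowel + following sounds) of 'peak': -eak = /iːk/
Rime of 'weak': -eak = /iːk/
/iːk/ and /iːk/ are the same ending sound, so the words rhyme.

Yes


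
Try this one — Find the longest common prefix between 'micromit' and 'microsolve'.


Compare from the start: 5 characters match: 'micro'. Mismatch at position 6: 'm' vs 's'.

micro


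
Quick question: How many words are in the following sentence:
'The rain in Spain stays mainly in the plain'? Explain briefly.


Split into words: The | rain | in | Spain | stays | mainly | in | the | plain = 9 words.

9


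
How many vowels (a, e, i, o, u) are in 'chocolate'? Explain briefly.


Vowels in 'chocolate': o, o, a, e = 4 vowels.

4


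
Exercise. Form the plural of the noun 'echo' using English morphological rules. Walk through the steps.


Apply rule: Add -es (consonant + o). 'echo' becomes 'echoes'.

echoes


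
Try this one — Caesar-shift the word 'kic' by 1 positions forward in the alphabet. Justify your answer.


Shift each letter by 1: k -> l, i -> j, c -> d. Result: 'ljd'.

ljd


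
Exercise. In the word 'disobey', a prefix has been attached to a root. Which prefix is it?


The word 'disobey' = 'dis' (prefix) + 'obey' (root). The prefix is 'dis'.

dis


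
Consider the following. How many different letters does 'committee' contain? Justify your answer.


Unique letters in 'committee': {c, e, i, m, o, t} = 6 distinct letters.

6


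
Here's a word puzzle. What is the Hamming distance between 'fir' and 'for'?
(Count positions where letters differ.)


Alignment:
Position 1: 'f' vs 'f' = match
Position 2: 'i' vs 'o' = DIFFER
Position 3: 'r' vs 'r' = match
Total differences: 1

1


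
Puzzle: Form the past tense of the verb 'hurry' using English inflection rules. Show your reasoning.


Apply rule: Change -y to -ied. 'hurry' becomes 'hurried'.

hurried


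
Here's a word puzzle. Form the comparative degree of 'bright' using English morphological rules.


Apply comparative formation (add -er): 'bright' -> 'brighter'.

brighter


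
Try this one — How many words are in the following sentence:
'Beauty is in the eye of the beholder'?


Split into words: Beauty | is | in | the | eye | of | the | beholder = 8 words.

8


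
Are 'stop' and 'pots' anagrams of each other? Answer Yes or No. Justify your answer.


Sorted letters of 'stop': 'opst'
Sorted letters of 'pots': 'opst'
They match.

Yes


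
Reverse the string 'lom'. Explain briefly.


Reverse 'lom' character by character: 'mol'.

mol


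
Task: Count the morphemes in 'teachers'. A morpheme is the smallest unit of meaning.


Decomposition: teach (root) + -er (suffix) + -s (plural) = 3 morpheme(s)

3 morphemes


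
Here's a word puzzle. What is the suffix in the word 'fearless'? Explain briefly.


The word 'fearless' = 'fear' (root) + '-less' (suffix). The suffix is '-less'.

less


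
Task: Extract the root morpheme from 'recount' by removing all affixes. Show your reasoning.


Remove prefix 're' from 'recount' to get root 'count'.

count


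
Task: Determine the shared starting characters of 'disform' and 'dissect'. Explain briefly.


Compare from the start: 3 characters match: 'dis'. Mismatch at position 4: 'f' vs 's'.

dis


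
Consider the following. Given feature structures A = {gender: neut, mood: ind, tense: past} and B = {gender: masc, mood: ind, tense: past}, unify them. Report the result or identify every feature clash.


Compare features:
gender: A=neut vs B=masc -> CLASH
mood: A=ind vs B=ind -> unified: ind
tense: A=past vs B=past -> unified: past
Clash detected on feature 'gender' (neut vs masc); unification fails.

CLASH on 'gender' (neut vs masc)


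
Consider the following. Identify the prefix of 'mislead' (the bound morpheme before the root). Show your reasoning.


The word 'mislead' = 'mis' (prefix) + 'lead' (root). The prefix is 'mis'.

mis


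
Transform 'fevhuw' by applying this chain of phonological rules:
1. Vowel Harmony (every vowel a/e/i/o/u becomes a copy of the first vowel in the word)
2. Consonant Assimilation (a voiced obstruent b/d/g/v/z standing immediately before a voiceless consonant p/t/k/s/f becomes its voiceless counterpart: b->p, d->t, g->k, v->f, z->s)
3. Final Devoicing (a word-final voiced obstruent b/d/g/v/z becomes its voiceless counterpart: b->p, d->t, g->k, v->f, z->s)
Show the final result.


Starting form: 'fevhuw'
Rule 1: Vowel Harmony: all vowels become 'e' (matching first vowel). 'fevhuw' -> 'fevhew'
Rule 2: Consonant Assimilation: no voiced obstruent (b/d/g/v/z) stands immediately before a voiceless consonant (p/t/k/s/f). No change.
Rule 3: Final Devoicing: final consonant 'w' is not one of the voiced obstruents b/d/g/v/z. No change.
Final form: 'fevhew'

fevhew


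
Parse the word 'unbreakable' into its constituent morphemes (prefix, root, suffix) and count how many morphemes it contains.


Step 1: Identify prefix: 'un' (meaning: not/reverse)
Step 2: Identify root: 'break'
Step 3: Identify suffix(es): 'able'
Decomposition: un- (prefix: not/reverse) + break (root) + -able (suffix: capable of)
Total morphemes: 3

3 morphemes (un- (prefix: not/reverse) + break (root) + -able (suffix: capable of))


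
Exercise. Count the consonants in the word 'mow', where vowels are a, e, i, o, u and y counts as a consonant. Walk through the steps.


Consonants in 'mow': m, w = 2 consonants.

2


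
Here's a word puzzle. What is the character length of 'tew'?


Spell out 'tew' and number each letter: t(1), e(2), w(3). Total: 3 letters.

3


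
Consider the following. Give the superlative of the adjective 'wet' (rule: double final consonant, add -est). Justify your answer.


Apply superlative formation (double final consonant, add -est): 'wet' -> 'wettest'.

wettest


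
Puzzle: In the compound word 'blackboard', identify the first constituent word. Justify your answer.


Split 'blackboard' into 'black' + 'board'. The first part is 'black'.

black


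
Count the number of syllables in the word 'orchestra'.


Break 'orchestra' into syllables: or-ches-tra -> or | ches | tra = 3 syllables

3 syllables


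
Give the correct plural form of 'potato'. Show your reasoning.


Apply rule: Add -es (consonant + o). 'potato' becomes 'potatoes'.

potatoes


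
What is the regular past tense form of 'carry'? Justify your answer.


Apply rule: Change -y to -ied. 'carry' becomes 'carried'.

carried


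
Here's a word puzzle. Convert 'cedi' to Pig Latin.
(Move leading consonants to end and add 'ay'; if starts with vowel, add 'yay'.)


'cedi': move consonant cluster 'c' to end and add 'ay': 'edicay'.

edicay


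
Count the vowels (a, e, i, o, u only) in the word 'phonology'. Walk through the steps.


Vowels in 'phonology': o, o, o = 3 vowels.

3


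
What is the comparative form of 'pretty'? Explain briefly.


Apply comparative formation (consonant + y: change y to i, add -er): 'pretty' -> 'prettier'.

prettier


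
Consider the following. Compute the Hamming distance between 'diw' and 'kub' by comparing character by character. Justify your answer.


Alignment:
Position 1: 'd' vs 'k' = DIFFER
Position 2: 'i' vs 'u' = DIFFER
Position 3: 'w' vs 'b' = DIFFER
Total differences: 3

3


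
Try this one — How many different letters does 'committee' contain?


Unique letters in 'committee': {c, e, i, m, o, t} = 6 distinct letters.

6


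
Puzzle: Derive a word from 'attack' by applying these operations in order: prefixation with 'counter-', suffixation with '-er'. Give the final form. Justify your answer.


Step 1: Add prefix 'counter-' to 'attack' = 'counterattack'
Step 2: Add suffix '-er' to 'counterattack' = 'counterattacker'

counterattacker


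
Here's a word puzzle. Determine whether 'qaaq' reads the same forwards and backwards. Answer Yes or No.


Forward: 'qaaq'
Reversed: 'qaaq'
They are identical.

Yes


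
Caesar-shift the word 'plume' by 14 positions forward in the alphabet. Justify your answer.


Shift each letter by 14: p -> d, l -> z, u -> i, m -> a, e -> s. Result: 'dzias'.

dzias


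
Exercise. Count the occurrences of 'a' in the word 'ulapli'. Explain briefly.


Letter 'a' in 'ulapli': found at position(s) 3 = 1 occurrence(s).

1


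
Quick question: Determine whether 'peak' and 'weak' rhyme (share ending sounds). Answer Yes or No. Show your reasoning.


Rime (stressed vowel + following sounds) of 'peak': -eak = /iːk/
Rime of 'weak': -eak = /iːk/
/iːk/ and /iːk/ are the same ending sound, so the words rhyme.

Yes


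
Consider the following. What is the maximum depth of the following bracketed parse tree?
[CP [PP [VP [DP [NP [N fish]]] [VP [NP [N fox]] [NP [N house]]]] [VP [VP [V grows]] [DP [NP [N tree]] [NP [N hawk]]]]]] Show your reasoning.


Count bracket nesting levels:
'[' at pos 0: depth = 1
'[' at pos 4: depth = 2
'[' at pos 8: depth = 3
'[' at pos 12: depth = 4
'[' at pos 16: depth = 5
'[' at pos 20: depth = 6
'[' at pos 31: depth = 4
'[' at pos 35: depth = 5
'[' at pos 39: depth = 6
'[' at pos 48: depth = 5
'[' at pos 52: depth = 6
'[' at pos 65: depth = 3
'[' at pos 69: depth = 4
'[' at pos 73: depth = 5
'[' at pos 84: depth = 4
'[' at pos 88: depth = 5
'[' at pos 92: depth = 6
'[' at pos 102: depth = 5
'[' at pos 106: depth = 6
Maximum depth reached: 6

6


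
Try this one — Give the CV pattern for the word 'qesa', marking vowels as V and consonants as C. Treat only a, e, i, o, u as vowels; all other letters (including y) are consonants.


Letter mapping: q = C, e = V, s = C, a = V.

CVCV


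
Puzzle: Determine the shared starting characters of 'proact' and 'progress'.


Compare from the start: 3 characters match: 'pro'. Mismatch at position 4: 'a' vs 'g'.

pro


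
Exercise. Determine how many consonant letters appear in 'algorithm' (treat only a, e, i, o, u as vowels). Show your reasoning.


Consonants in 'algorithm': l, g, r, t, h, m = 6 consonants.

6


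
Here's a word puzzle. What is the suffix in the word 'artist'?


The word 'artist' = 'art' (root) + '-ist' (suffix). The suffix is '-ist'.

ist


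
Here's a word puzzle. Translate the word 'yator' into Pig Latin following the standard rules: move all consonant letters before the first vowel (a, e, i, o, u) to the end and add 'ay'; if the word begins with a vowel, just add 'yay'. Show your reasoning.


'yator': move consonant cluster 'y' to end and add 'ay': 'atoryay'.

atoryay


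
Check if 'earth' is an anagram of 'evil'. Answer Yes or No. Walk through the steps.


Sorted letters of 'earth': 'aehrt'
Sorted letters of 'evil': 'eilv'
They do not match.

No


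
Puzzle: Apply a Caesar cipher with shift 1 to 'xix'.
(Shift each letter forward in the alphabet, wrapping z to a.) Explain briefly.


Shift each letter by 1: x -> y, i -> j, x -> y. Result: 'yjy'.

yjy


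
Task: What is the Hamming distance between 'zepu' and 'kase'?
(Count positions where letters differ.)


Alignment:
Position 1: 'z' vs 'k' = DIFFER
Position 2: 'e' vs 'a' = DIFFER
Position 3: 'p' vs 's' = DIFFER
Position 4: 'u' vs 'e' = DIFFER
Total differences: 4

4


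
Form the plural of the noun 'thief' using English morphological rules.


Apply rule: Change -f to -ves. 'thief' becomes 'thieves'.

thieves


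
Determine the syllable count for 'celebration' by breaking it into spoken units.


Break 'celebration' into syllables: cel-e-bra-tion -> cel | e | bra | tion = 4 syllables

4 syllables


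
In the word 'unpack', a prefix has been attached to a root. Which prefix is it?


The word 'unpack' = 'un' (prefix) + 'pack' (root). The prefix is 'un'.

un


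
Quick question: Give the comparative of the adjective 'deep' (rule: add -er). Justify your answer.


Apply comparative formation (add -er): 'deep' -> 'deeper'.

deeper


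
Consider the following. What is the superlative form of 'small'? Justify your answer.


Apply superlative formation (add -est): 'small' -> 'smallest'.

smallest


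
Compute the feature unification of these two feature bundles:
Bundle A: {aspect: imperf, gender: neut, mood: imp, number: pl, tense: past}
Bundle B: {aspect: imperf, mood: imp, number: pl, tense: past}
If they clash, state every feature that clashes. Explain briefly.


Compare features:
aspect: A=imperf vs B=imperf -> unified: imperf
gender: A=neut vs B=_ -> unified: neut
mood: A=imp vs B=imp -> unified: imp
number: A=pl vs B=pl -> unified: pl
tense: A=past vs B=past -> unified: past
No clashes found.

Unified: {aspect: imperf, gender: neut, mood: imp, number: pl, tense: past}


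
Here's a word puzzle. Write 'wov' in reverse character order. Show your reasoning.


Reverse 'wov' character by character: 'vow'.

vow


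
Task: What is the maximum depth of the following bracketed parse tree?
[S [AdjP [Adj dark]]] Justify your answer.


Count bracket nesting levels:
'[' at pos 0: depth = 1
'[' at pos 3: depth = 2
'[' at pos 9: depth = 3
Maximum depth reached: 3

3


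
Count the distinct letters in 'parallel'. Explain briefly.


Unique letters in 'parallel': {a, e, l, p, r} = 5 distinct letters.

5


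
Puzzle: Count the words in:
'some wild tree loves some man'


Split into words: some | wild | tree | loves | some | man = 6 words.

6


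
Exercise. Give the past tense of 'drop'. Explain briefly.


Apply rule: Double final consonant and add -ed. 'drop' becomes 'dropped'.

dropped


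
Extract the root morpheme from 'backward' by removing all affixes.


Remove suffix '-ward' from 'backward' to get root 'back'.

back


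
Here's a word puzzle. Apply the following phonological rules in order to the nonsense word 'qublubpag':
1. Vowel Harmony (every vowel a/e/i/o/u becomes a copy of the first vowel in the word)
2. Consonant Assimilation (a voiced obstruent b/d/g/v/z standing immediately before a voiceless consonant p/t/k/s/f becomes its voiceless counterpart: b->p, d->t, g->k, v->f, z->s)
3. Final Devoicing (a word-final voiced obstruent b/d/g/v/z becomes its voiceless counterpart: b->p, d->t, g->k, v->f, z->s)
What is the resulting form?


Starting form: 'qublubpag'
Rule 1: Vowel Harmony: all vowels become 'u' (matching first vowel). 'qublubpag' -> 'qublubpug'
Rule 2: Consonant Assimilation: voiced obstruent before voiceless consonant becomes voiceless ('bp' -> 'pp'). 'qublubpug' -> 'qubluppug'
Rule 3: Final Devoicing: word-final voiced obstruent 'g' becomes voiceless 'k'. 'qubluppug' -> 'qubluppuk'
Final form: 'qubluppuk'

qubluppuk


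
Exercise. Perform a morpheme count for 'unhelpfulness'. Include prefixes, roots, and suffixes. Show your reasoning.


Decomposition: un- (prefix) + help (root) + -ful (suffix) + -ness (suffix) = 4 morpheme(s)

4 morphemes


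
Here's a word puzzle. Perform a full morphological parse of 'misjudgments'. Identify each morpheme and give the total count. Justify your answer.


Step 1: Identify prefix: 'mis' (meaning: wrongly)
Step 2: Identify root: 'judge'
Step 3: Identify suffix(es): 'ment, s'
Decomposition: mis- (prefix: wrongly) + judge (root) + -ment (suffix: action/result) + -s (plural)
Total morphemes: 4

4 morphemes (mis- (prefix: wrongly) + judge (root) + -ment (suffix: action/result) + -s (plural))


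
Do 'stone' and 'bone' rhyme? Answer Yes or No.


Rime (stressed vowel + following sounds) of 'stone': -one = /oʊn/
Rime of 'bone': -one = /oʊn/
/oʊn/ and /oʊn/ are the same ending sound, so the words rhyme.

Yes


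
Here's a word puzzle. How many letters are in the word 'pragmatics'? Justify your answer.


Spell out 'pragmatics' and number each letter: p(1), r(2), a(3), g(4), m(5), a(6), t(7), i(8), c(9), s(10). Total: 10 letters.

10


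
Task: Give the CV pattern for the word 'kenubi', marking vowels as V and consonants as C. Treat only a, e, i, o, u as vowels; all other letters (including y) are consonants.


Letter mapping: k = C, e = V, n = C, u = V, b = C, i = V.

CVCVCV


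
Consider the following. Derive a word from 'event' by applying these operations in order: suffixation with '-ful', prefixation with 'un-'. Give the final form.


Step 1: Add suffix '-ful' to 'event' = 'eventful'
Step 2: Add prefix 'un-' to 'eventful' = 'uneventful'

uneventful


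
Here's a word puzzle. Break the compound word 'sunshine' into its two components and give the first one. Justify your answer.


Split 'sunshine' into 'sun' + 'shine'. The first part is 'sun'.

sun


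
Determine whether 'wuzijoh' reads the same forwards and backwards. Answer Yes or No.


Forward: 'wuzijoh'
Reversed: 'hojizuw'
They differ.

No


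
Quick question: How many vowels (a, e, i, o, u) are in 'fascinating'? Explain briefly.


Vowels in 'fascinating': a, i, a, i = 4 vowels.

4


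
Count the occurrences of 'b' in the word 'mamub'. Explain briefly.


Letter 'b' in 'mamub': found at position(s) 5 = 1 occurrence(s).

1


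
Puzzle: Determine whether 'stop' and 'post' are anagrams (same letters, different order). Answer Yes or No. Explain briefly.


Sorted letters of 'stop': 'opst'
Sorted letters of 'post': 'opst'
They match.

Yes


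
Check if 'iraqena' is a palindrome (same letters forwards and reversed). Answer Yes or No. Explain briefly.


Forward: 'iraqena'
Reversed: 'aneqari'
They differ.

No


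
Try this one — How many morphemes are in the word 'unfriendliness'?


Decomposition: un- (prefix) + friend (root) + -ly (suffix) + -ness (suffix) = 4 morpheme(s)

4 morphemes


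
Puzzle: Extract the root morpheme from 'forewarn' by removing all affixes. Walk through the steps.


Remove prefix 'fore' from 'forewarn' to get root 'warn'.

warn


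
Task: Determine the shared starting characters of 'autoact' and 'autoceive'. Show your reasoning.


Compare from the start: 4 characters match: 'auto'. Mismatch at position 5: 'a' vs 'c'.

auto


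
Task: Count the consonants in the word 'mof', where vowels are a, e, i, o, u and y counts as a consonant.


Consonants in 'mof': m, f = 2 consonants.

2


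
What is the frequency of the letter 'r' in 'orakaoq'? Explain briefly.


Letter 'r' in 'orakaoq': found at position(s) 2 = 1 occurrence(s).

1


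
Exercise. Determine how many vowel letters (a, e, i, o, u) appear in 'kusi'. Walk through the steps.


Vowels in 'kusi': u, i = 2 vowels.

2


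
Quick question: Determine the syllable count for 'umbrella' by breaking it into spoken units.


Break 'umbrella' into syllables: um-brel-la -> um | brel | la = 3 syllables

3 syllables


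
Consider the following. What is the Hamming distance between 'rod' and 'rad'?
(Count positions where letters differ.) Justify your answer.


Alignment:
Position 1: 'r' vs 'r' = match
Position 2: 'o' vs 'a' = DIFFER
Position 3: 'd' vs 'd' = match
Total differences: 1

1


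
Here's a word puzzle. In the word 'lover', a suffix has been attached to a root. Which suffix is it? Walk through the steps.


The word 'lover' = 'love' (root) + '-er' (suffix). The suffix is '-er'.

er


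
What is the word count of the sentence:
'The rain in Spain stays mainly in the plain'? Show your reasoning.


Split into words: The | rain | in | Spain | stays | mainly | in | the | plain = 9 words.

9


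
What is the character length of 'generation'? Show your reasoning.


Spell out 'generation' and number each letter: g(1), e(2), n(3), e(4), r(5), a(6), t(7), i(8), o(9), n(10). Total: 10 letters.

10


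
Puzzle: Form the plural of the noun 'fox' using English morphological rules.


Apply rule: Add -es (sibilant/fricative ending). 'fox' becomes 'foxes'.

foxes


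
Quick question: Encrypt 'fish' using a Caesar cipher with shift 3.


Shift each letter by 3: f -> i, i -> l, s -> v, h -> k. Result: 'ilvk'.

ilvk


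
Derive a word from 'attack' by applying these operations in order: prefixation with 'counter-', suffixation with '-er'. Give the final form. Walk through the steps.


Step 1: Add prefix 'counter-' to 'attack' = 'counterattack'
Step 2: Add suffix '-er' to 'counterattack' = 'counterattacker'

counterattacker


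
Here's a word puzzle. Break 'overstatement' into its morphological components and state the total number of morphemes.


Step 1: Identify prefix: 'over' (meaning: excessively)
Step 2: Identify root: 'state'
Step 3: Identify suffix(es): 'ment'
Decomposition: over- (prefix: excessively) + state (root) + -ment (suffix: action/result)
Total morphemes: 3

3 morphemes (over- (prefix: excessively) + state (root) + -ment (suffix: action/result))


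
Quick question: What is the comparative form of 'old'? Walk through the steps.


Apply comparative formation (add -er): 'old' -> 'older'.

older


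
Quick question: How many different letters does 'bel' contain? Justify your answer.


Unique letters in 'bel': {b, e, l} = 3 distinct letters.

3


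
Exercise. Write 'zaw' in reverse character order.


Reverse 'zaw' character by character: 'waz'.

waz


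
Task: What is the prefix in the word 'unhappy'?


The word 'unhappy' = 'un' (prefix) + 'happy' (root). The prefix is 'un'.

un


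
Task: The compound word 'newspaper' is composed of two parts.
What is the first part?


Split 'newspaper' into 'news' + 'paper'. The first part is 'news'.

news


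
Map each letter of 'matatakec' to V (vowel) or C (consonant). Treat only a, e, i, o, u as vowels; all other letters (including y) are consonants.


Letter mapping: m = C, a = V, t = C, a = V, t = C, a = V, k = C, e = V, c = C.

CVCVCVCVC


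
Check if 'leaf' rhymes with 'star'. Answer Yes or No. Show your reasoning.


Rime (stressed vowel + following sounds) of 'leaf': -eaf = /iːf/
Rime of 'star': -ar = /ɑːr/
/iːf/ and /ɑːr/ are different ending sounds, so the words do not rhyme.

No


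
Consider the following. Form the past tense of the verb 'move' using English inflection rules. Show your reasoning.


Apply rule: Add -d (word ends in -e). 'move' becomes 'moved'.

moved


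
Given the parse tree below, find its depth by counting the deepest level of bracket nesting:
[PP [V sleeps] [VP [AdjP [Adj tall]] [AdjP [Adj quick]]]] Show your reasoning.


Count bracket nesting levels:
'[' at pos 0: depth = 1
'[' at pos 4: depth = 2
'[' at pos 15: depth = 2
'[' at pos 19: depth = 3
'[' at pos 25: depth = 4
'[' at pos 37: depth = 3
'[' at pos 43: depth = 4
Maximum depth reached: 4

4


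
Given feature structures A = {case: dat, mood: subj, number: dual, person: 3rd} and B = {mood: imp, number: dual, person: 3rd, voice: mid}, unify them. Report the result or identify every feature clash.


Compare features:
case: A=dat vs B=_ -> unified: dat
mood: A=subj vs B=imp -> CLASH
number: A=dual vs B=dual -> unified: dual
person: A=3rd vs B=3rd -> unified: 3rd
voice: A=_ vs B=mid -> unified: mid
Clash detected on feature 'mood' (subj vs imp); unification fails.

CLASH on 'mood' (subj vs imp)


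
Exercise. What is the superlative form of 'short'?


Apply superlative formation (add -est): 'short' -> 'shortest'.

shortest


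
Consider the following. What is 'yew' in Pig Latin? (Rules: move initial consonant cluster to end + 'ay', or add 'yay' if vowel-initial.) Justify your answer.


'yew': move consonant cluster 'y' to end and add 'ay': 'ewyay'.

ewyay


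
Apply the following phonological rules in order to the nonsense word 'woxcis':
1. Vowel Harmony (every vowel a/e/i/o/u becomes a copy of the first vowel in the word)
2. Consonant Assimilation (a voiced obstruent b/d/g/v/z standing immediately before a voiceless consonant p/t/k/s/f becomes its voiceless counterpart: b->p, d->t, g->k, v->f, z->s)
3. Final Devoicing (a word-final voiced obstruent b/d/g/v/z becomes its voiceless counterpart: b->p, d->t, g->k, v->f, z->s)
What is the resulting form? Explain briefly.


Starting form: 'woxcis'
Rule 1: Vowel Harmony: all vowels become 'o' (matching first vowel). 'woxcis' -> 'woxcos'
Rule 2: Consonant Assimilation: no voiced obstruent (b/d/g/v/z) stands immediately before a voiceless consonant (p/t/k/s/f). No change.
Rule 3: Final Devoicing: final consonant 's' is not one of the voiced obstruents b/d/g/v/z. No change.
Final form: 'woxcos'

woxcos


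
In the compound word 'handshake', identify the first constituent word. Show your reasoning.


Split 'handshake' into 'hand' + 'shake'. The first part is 'hand'.

hand


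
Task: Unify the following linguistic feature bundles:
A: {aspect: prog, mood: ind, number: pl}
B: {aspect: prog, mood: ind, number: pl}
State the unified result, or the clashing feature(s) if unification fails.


Compare features:
aspect: A=prog vs B=prog -> unified: prog
mood: A=ind vs B=ind -> unified: ind
number: A=pl vs B=pl -> unified: pl
No clashes found.

Unified: {aspect: prog, mood: ind, number: pl}


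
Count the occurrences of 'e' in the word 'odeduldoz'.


Letter 'e' in 'odeduldoz': found at position(s) 3 = 1 occurrence(s).

1


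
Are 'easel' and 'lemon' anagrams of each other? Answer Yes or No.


Sorted letters of 'easel': 'aeels'
Sorted letters of 'lemon': 'elmno'
They do not match.

No


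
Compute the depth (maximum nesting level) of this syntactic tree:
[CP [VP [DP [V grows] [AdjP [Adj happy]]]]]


Count bracket nesting levels:
'[' at pos 0: depth = 1
'[' at pos 4: depth = 2
'[' at pos 8: depth = 3
'[' at pos 12: depth = 4
'[' at pos 22: depth = 4
'[' at pos 28: depth = 5
Maximum depth reached: 5

5


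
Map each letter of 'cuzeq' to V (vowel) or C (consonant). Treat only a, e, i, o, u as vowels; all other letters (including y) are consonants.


Letter mapping: c = C, u = V, z = C, e = V, q = C.

CVCVC


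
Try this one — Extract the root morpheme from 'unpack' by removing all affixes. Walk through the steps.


Remove prefix 'un' from 'unpack' to get root 'pack'.

pack


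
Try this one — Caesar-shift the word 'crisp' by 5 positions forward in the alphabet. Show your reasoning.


Shift each letter by 5: c -> h, r -> w, i -> n, s -> x, p -> u. Result: 'hwnxu'.

hwnxu


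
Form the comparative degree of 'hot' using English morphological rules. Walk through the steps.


Apply comparative formation (double final consonant, add -er): 'hot' -> 'hotter'.

hotter


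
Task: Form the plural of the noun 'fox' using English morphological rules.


Apply rule: Add -es (sibilant/fricative ending). 'fox' becomes 'foxes'.

foxes


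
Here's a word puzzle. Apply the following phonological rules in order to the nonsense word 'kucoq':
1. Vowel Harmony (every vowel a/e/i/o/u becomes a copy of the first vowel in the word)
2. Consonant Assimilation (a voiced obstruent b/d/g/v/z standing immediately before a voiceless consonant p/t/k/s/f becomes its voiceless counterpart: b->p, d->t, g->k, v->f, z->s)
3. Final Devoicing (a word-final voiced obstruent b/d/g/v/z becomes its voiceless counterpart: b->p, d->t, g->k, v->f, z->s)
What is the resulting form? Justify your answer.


Starting form: 'kucoq'
Rule 1: Vowel Harmony: all vowels become 'u' (matching first vowel). 'kucoq' -> 'kucuq'
Rule 2: Consonant Assimilation: no voiced obstruent (b/d/g/v/z) stands immediately before a voiceless consonant (p/t/k/s/f). No change.
Rule 3: Final Devoicing: final consonant 'q' is not one of the voiced obstruents b/d/g/v/z. No change.
Final form: 'kucuq'

kucuq


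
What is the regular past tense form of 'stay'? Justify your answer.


Apply rule: Add -ed. 'stay' becomes 'stayed'.

stayed


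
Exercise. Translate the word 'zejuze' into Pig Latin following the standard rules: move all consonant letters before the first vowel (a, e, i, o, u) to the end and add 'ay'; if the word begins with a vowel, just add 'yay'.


'zejuze': move consonant cluster 'z' to end and add 'ay': 'ejuzezay'.

ejuzezay


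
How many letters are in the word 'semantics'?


Spell out 'semantics' and number each letter: s(1), e(2), m(3), a(4), n(5), t(6), i(7), c(8), s(9). Total: 9 letters.

9


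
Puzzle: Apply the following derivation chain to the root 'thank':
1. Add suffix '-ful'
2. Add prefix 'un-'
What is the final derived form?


Step 1: Add suffix '-ful' to 'thank' = 'thankful'
Step 2: Add prefix 'un-' to 'thankful' = 'unthankful'

unthankful
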